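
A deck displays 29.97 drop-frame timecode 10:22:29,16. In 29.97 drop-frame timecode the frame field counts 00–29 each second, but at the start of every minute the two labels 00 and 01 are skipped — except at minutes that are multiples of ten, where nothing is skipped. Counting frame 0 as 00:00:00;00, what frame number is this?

As if non-drop at 30 labels/s: (10 × 3600 + 22 × 60 + 29) × 30 + 16 = 1120486.
Minute boundaries passed: 622; those not divisible by 10: 622 − 62 = 560; dropped labels = 2 × 560 = 1120.
Actual frame index = 1120486 − 1120 = 1119366.

1119366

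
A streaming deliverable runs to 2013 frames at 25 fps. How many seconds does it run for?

80.52 seconds

Running time = 2013 / (25) = 80.52 s.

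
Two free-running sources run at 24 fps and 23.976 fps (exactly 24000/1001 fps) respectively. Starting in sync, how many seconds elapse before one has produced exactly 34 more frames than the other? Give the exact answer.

The gap grows by |24000/1001 − 24| = 24/1001 frames per second.
Time for a 34-frame gap: 34 ÷ (24/1001) = 17017/12 s.

17017/12 seconds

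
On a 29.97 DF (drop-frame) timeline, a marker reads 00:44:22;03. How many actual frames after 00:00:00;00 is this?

Complete 10-minute blocks: 4, each 17982 frames → 71928.
Remaining 4 whole minutes in the current block: 1800 + 3 × 1798 = 7194 frames.
Within the current minute: 22 × 30 + 3 − 2 = 661 (labels ;00/;01 skipped at this minute). Total = 71928 + 7194 + 661 = 79783.

79783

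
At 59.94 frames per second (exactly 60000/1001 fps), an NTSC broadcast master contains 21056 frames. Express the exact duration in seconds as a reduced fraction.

Running time = 21056 ÷ (60000/1001) = 21056 × 1001/60000 = 658658/1875 s.

658658/1875 seconds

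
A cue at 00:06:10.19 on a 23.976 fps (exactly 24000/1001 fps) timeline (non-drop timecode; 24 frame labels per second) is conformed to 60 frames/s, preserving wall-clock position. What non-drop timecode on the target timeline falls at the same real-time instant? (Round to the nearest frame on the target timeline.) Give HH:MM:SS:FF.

00:06:11:10

Source frame index: (0×3600 + 6×60 + 10) × 24 + 19 = 8899.
Real time: 8899 / (24000/1001) = 8907899/24000 s.
Target frame: (8907899/24000) × (60) = 8907899/400 ≈ 22269.748 → 22270.
At 60 labels/s: frame 22270 → 00:06:11:10.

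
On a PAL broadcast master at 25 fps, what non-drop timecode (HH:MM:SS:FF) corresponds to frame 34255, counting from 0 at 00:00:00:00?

00:22:50:05

34255 ÷ 25 = 1370 full seconds, remainder 5 frames.
1370 s = 0 h 22 min 50 s.
Timecode: 00:22:50:05.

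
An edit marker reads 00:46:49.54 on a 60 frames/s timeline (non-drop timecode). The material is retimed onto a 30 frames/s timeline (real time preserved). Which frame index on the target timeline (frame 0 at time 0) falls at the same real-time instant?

Source frame index: (0×3600 + 46×60 + 49) × 60 + 54 = 168594.
Real time: 168594 / (60) = 28099/10 s.
Target frame: (28099/10) × (30) = 84297.

frame 84297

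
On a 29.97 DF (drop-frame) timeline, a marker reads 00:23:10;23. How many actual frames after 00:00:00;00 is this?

Complete 10-minute blocks: 2, each 17982 frames → 35964.
Remaining 3 whole minutes in the current block: 1800 + 2 × 1798 = 5396 frames.
Within the current minute: 10 × 30 + 23 − 2 = 321 (labels ;00/;01 skipped at this minute). Total = 35964 + 5396 + 321 = 41681.

41681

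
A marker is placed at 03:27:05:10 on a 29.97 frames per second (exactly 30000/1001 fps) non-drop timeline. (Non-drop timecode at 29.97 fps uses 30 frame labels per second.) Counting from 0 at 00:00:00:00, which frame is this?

frame 372760

Total seconds to the label: (3 × 3600 + 27 × 60 + 5) = 12425.
Frame index = 12425 × 30 + 10 = 372760.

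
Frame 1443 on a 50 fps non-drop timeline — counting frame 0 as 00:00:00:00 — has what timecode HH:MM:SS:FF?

1443 ÷ 50 = 28 full seconds, remainder 43 frames.
28 s = 0 h 0 min 28 s.
Timecode: 00:00:28:43.

00:00:28:43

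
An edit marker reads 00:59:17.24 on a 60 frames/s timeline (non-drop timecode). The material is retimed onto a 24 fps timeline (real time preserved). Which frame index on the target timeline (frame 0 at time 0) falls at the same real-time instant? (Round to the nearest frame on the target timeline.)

frame 85378

Source frame index: (0×3600 + 59×60 + 17) × 60 + 24 = 213444.
Real time: 213444 / (60) = 17787/5 s.
Target frame: (17787/5) × (24) = 426888/5 ≈ 85377.600 → 85378.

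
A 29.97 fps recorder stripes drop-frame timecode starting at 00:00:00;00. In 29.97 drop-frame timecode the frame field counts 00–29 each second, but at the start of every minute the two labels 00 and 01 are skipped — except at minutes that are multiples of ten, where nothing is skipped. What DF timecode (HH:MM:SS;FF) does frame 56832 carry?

00:31:36;08

Ten DF minutes hold 17982 frames, so frame 56832 lies in block 3 (frames 53946–71927) with 2886 frames into that block.
The block's first minute is 1800 frames and the rest 1798 each; 2886 frames reaches minute 1, so 3 × 18 + 1 × 2 = 56 labels have been skipped so far.
Adding those back, label number 56832 + 56 = 56888 at 30 labels/s is 1896 s + 8 f = 0 h 31 min 36 s frame 8, i.e. 00:31:36;08.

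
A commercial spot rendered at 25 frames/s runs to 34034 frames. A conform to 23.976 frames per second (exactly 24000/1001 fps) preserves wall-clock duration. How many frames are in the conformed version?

Target frames = source frames × (target rate / source rate) = 34034 × (24000/1001)/(25) = 34034 × 960/1001 = 32640.

32640 frames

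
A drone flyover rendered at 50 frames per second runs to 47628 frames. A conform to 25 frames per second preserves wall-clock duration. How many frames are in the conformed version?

Target frames = source frames × (target rate / source rate) = 47628 × (25)/(50) = 47628 × 1/2 = 23814.

23814 frames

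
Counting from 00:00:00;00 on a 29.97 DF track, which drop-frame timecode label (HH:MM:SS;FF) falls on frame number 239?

00:00:07;29

Each 10-minute DF block holds 10 × 60 × 30 − 9 × 2 = 17982 frames. 239 ÷ 17982 → 0 full blocks, remainder 239.
Within the partial block the first minute is 1800 frames and each further minute 1798, so 0 further minute boundaries passed. Total skipped labels = 18 × 0 + 2 × 0 = 0.
Non-drop label index = 239 + 0 = 239; at 30 labels/s that is 00:00:07:29, i.e. DF 00:00:07;29.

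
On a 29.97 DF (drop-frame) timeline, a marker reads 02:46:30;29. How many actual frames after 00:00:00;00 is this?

Complete 10-minute blocks: 16, each 17982 frames → 287712.
Remaining 6 whole minutes in the current block: 1800 + 5 × 1798 = 10790 frames.
Within the current minute: 30 × 30 + 29 − 2 = 927 (labels ;00/;01 skipped at this minute). Total = 287712 + 10790 + 927 = 299429.

299429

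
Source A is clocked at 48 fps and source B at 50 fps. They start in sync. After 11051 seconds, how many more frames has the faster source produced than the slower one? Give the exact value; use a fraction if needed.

22102 frames

A emits 48 × 11051 = 530448 frames; B emits 50 × 11051 = 552550.
Difference = 22102 frames; B is ahead of A.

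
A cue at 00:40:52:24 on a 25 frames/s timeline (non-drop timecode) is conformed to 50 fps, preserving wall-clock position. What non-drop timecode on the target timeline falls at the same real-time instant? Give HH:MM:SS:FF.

Source frame index: (0×3600 + 40×60 + 52) × 25 + 24 = 61324.
Real time: 61324 / (25) = 61324/25 s.
Target frame: (61324/25) × (50) = 122648.
At 50 labels/s: frame 122648 → 00:40:52:48.

00:40:52:48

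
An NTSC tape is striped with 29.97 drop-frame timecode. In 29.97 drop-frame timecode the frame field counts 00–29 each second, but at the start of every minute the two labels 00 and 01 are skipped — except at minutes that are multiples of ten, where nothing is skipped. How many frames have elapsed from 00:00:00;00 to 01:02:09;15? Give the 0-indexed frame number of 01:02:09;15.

As if non-drop at 30 labels/s: (1 × 3600 + 2 × 60 + 9) × 30 + 15 = 111885.
Minute boundaries passed: 62; those not divisible by 10: 62 − 6 = 56; dropped labels = 2 × 56 = 112.
Actual frame index = 111885 − 112 = 111773.

111773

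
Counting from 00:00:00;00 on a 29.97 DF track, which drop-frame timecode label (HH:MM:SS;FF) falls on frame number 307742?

Each 10-minute DF block holds 10 × 60 × 30 − 9 × 2 = 17982 frames. 307742 ÷ 17982 → 17 full blocks, remainder 2048.
Within the partial block the first minute is 1800 frames and each further minute 1798, so 1 further minute boundary passed. Total skipped labels = 18 × 17 + 2 × 1 = 308.
Non-drop label index = 307742 + 308 = 308050; at 30 labels/s that is 02:51:08:10, i.e. DF 02:51:08;10.

02:51:08;10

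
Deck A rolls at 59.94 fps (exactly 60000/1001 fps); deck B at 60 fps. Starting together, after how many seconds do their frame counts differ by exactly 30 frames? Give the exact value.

The gap grows by |60 − 60000/1001| = 60/1001 frames per second.
Time for a 30-frame gap: 30 ÷ (60/1001) = 500.5 s.

500.5 seconds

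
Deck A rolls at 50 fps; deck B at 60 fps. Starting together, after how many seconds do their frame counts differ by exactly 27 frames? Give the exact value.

The gap grows by |60 − 50| = 10 frames per second.
Time for a 27-frame gap: 27 ÷ (10) = 2.7 s.

2.7 seconds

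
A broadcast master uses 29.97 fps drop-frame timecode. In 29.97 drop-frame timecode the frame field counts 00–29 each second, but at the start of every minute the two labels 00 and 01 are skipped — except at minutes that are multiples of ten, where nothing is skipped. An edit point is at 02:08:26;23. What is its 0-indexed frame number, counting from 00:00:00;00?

As if non-drop at 30 labels/s: (2 × 3600 + 8 × 60 + 26) × 30 + 23 = 231203.
Minute boundaries passed: 128; those not divisible by 10: 128 − 12 = 116; dropped labels = 2 × 116 = 232.
Actual frame index = 231203 − 232 = 230971.

230971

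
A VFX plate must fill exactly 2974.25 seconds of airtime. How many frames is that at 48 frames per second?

Frames = 2974.25 × 48 = 142764.

142764 frames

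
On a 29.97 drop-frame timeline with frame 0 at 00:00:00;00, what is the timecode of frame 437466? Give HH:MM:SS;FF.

Ten DF minutes hold 17982 frames, so frame 437466 lies in block 24 (frames 431568–449549) with 5898 frames into that block.
The block's first minute is 1800 frames and the rest 1798 each; 5898 frames reaches minute 3, so 24 × 18 + 3 × 2 = 438 labels have been skipped so far.
Adding those back, label number 437466 + 438 = 437904 at 30 labels/s is 14596 s + 24 f = 4 h 3 min 16 s frame 24, i.e. 04:03:16;24.

04:03:16;24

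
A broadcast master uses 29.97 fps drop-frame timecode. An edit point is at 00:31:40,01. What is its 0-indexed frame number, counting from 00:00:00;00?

As if non-drop at 30 labels/s: (0 × 3600 + 31 × 60 + 40) × 30 + 1 = 57001.
Minute boundaries passed: 31; those not divisible by 10: 31 − 3 = 28; dropped labels = 2 × 28 = 56.
Actual frame index = 57001 − 56 = 56945.

56945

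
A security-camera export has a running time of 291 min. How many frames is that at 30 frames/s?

523800 frames

291 min = 17460 s.
Frames = 17460 × 30 = 523800.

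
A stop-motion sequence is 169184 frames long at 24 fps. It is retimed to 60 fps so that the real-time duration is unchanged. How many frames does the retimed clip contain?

422960 frames

Target frames = source frames × (target rate / source rate) = 169184 × (60)/(24) = 169184 × 5/2 = 422960.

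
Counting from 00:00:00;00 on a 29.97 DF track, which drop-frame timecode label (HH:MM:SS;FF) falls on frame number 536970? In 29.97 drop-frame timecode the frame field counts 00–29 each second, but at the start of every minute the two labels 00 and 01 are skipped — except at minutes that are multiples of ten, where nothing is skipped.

04:58:36;28

Each 10-minute DF block holds 10 × 60 × 30 − 9 × 2 = 17982 frames. 536970 ÷ 17982 → 29 full blocks, remainder 15492.
Within the partial block the first minute is 1800 frames and each further minute 1798, so 8 further minute boundaries passed. Total skipped labels = 18 × 29 + 2 × 8 = 538.
Non-drop label index = 536970 + 538 = 537508; at 30 labels/s that is 04:58:36:28, i.e. DF 04:58:36;28.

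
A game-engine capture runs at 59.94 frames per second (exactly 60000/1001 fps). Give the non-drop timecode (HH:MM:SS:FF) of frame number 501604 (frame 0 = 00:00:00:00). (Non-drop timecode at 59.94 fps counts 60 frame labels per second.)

501604 ÷ 60 = 8360 full seconds, remainder 4 frames.
8360 s = 2 h 19 min 20 s.
Timecode: 02:19:20:04.

02:19:20:04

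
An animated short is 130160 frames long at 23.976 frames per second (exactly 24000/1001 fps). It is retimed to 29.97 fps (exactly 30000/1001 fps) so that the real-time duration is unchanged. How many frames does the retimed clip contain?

Target frames = source frames × (target rate / source rate) = 130160 × (30000/1001)/(24000/1001) = 130160 × 5/4 = 162700.

162700 frames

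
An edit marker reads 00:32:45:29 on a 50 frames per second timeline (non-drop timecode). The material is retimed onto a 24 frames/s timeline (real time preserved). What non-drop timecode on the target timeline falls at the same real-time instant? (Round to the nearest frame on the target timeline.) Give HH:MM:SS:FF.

00:32:45:14

Source frame index: (0×3600 + 32×60 + 45) × 50 + 29 = 98279.
Real time: 98279 / (50) = 98279/50 s.
Target frame: (98279/50) × (24) = 1179348/25 ≈ 47173.920 → 47174.
At 24 labels/s: frame 47174 → 00:32:45:14.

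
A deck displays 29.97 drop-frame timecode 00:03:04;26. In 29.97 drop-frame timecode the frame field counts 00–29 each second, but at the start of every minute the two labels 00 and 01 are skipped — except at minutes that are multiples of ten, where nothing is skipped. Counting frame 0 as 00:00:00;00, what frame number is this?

As if non-drop at 30 labels/s: (0 × 3600 + 3 × 60 + 4) × 30 + 26 = 5546.
Minute boundaries passed: 3; those not divisible by 10: 3 − 0 = 3; dropped labels = 2 × 3 = 6.
Actual frame index = 5546 − 6 = 5540.

5540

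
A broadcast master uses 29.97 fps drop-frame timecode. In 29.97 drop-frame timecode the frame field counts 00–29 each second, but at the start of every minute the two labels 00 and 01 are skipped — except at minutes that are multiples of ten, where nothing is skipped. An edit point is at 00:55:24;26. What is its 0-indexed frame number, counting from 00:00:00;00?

99646

As if non-drop at 30 labels/s: (0 × 3600 + 55 × 60 + 24) × 30 + 26 = 99746.
Minute boundaries passed: 55; those not divisible by 10: 55 − 5 = 50; dropped labels = 2 × 50 = 100.
Actual frame index = 99746 − 100 = 99646.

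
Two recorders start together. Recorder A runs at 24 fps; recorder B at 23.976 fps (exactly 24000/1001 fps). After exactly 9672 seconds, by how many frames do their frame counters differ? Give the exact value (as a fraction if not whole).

17856/77 frames

A emits 24 × 9672 = 232128 frames; B emits 24000/1001 × 9672 = 17856000/77.
Difference = 17856/77 frames (≈ 231.8961); B is behind A.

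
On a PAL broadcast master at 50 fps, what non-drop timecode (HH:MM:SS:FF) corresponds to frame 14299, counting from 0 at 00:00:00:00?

00:04:45:49

14299 ÷ 50 = 285 full seconds, remainder 49 frames.
285 s = 0 h 4 min 45 s.
Timecode: 00:04:45:49.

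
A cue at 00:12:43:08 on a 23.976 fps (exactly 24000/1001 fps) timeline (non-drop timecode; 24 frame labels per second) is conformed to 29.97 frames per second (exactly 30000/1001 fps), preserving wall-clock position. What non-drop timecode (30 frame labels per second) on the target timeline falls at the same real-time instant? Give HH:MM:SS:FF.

00:12:43:10

Source frame index: (0×3600 + 12×60 + 43) × 24 + 8 = 18320.
Real time: 18320 / (24000/1001) = 229229/300 s.
Target frame: (229229/300) × (30000/1001) = 22900.
At 30 labels/s: frame 22900 → 00:12:43:10.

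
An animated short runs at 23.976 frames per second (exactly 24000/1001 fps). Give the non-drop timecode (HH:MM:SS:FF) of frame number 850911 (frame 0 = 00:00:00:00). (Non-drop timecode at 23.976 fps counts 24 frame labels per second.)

09:50:54:15

850911 ÷ 24 = 35454 full seconds, remainder 15 frames.
35454 s = 9 h 50 min 54 s.
Timecode: 09:50:54:15.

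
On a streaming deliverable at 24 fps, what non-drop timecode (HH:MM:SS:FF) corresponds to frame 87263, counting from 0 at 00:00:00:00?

87263 ÷ 24 = 3635 full seconds, remainder 23 frames.
3635 s = 1 h 0 min 35 s.
Timecode: 01:00:35:23.

01:00:35:23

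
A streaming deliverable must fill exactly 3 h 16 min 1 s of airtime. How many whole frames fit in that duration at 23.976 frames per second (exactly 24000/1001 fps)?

3 h 16 min 1 s = 11761 s.
Frames = 11761 × 24000/1001 = 282264000/1001 ≈ 281982.0180.
Complete frames: 281982.

281982 frames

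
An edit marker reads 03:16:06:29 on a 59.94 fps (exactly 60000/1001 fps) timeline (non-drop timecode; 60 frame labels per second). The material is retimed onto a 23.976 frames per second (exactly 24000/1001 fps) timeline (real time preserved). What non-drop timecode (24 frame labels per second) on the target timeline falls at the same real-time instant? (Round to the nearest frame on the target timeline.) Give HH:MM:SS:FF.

Source frame index: (3×3600 + 16×60 + 6) × 60 + 29 = 705989.
Real time: 705989 / (60000/1001) = 706694989/60000 s.
Target frame: (706694989/60000) × (24000/1001) = 1411978/5 ≈ 282395.600 → 282396.
At 24 labels/s: frame 282396 → 03:16:06:12.

03:16:06:12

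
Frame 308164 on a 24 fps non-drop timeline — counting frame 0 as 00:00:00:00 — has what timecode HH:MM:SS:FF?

03:34:00:04

308164 ÷ 24 = 12840 full seconds, remainder 4 frames.
12840 s = 3 h 34 min 0 s.
Timecode: 03:34:00:04.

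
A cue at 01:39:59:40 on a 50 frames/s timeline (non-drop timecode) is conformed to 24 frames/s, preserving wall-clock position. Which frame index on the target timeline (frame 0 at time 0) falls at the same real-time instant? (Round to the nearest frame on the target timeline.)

Source frame index: (1×3600 + 39×60 + 59) × 50 + 40 = 299990.
Real time: 299990 / (50) = 29999/5 s.
Target frame: (29999/5) × (24) = 719976/5 ≈ 143995.200 → 143995.

frame 143995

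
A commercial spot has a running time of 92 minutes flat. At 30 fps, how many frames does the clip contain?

92 min = 5520 s.
Frames = 5520 × 30 = 165600.

165600 frames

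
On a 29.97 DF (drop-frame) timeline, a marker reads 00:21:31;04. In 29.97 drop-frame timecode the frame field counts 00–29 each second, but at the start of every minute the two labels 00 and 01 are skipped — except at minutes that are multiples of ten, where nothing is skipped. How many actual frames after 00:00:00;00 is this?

38696

As if non-drop at 30 labels/s: (0 × 3600 + 21 × 60 + 31) × 30 + 4 = 38734.
Minute boundaries passed: 21; those not divisible by 10: 21 − 2 = 19; dropped labels = 2 × 19 = 38.
Actual frame index = 38734 − 38 = 38696.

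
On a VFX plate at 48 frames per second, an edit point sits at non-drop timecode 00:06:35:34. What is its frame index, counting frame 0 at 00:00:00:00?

Total seconds to the label: (0 × 3600 + 6 × 60 + 35) = 395.
Frame index = 395 × 48 + 34 = 18994.

18994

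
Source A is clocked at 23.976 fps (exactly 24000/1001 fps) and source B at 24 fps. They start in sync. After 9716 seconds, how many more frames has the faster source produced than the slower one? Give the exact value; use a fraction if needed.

33312/143 frames

A emits 24000/1001 × 9716 = 33312000/143 frames; B emits 24 × 9716 = 233184.
Difference = 33312/143 frames (≈ 232.9510); B is ahead of A.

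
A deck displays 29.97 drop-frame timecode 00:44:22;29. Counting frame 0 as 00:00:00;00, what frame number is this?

79809

Complete 10-minute blocks: 4, each 17982 frames → 71928.
Remaining 4 whole minutes in the current block: 1800 + 3 × 1798 = 7194 frames.
Within the current minute: 22 × 30 + 29 − 2 = 687 (labels ;00/;01 skipped at this minute). Total = 71928 + 7194 + 687 = 79809.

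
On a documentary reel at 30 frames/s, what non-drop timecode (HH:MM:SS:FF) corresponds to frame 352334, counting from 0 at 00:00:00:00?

352334 ÷ 30 = 11744 full seconds, remainder 14 frames.
11744 s = 3 h 15 min 44 s.
Timecode: 03:15:44:14.

03:15:44:14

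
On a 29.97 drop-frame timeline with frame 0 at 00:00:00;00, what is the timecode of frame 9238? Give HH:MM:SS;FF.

00:05:08;08

Each 10-minute DF block holds 10 × 60 × 30 − 9 × 2 = 17982 frames. 9238 ÷ 17982 → 0 full blocks, remainder 9238.
Within the partial block the first minute is 1800 frames and each further minute 1798, so 5 further minute boundaries passed. Total skipped labels = 18 × 0 + 2 × 5 = 10.
Non-drop label index = 9238 + 10 = 9248; at 30 labels/s that is 00:05:08:08, i.e. DF 00:05:08;08.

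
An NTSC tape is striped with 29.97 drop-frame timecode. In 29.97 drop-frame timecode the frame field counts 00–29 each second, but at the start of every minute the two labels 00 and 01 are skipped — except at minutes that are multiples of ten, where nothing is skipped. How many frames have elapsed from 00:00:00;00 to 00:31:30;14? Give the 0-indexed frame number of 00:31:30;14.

Complete 10-minute blocks: 3, each 17982 frames → 53946.
Remaining 1 whole minute in the current block: 1800 + 0 × 1798 = 1800 frames.
Within the current minute: 30 × 30 + 14 − 2 = 912 (labels ;00/;01 skipped at this minute). Total = 53946 + 1800 + 912 = 56658.

56658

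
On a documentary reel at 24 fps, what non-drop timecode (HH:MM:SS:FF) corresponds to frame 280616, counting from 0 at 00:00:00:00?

03:14:52:08

280616 ÷ 24 = 11692 full seconds, remainder 8 frames.
11692 s = 3 h 14 min 52 s.
Timecode: 03:14:52:08.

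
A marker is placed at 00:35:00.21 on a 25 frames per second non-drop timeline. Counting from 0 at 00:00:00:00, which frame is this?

52521

Total seconds to the label: (0 × 3600 + 35 × 60 + 0) = 2100.
Frame index = 2100 × 25 + 21 = 52521.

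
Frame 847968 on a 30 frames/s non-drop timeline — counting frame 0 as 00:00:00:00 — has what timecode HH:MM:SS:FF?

07:51:05:18

847968 ÷ 30 = 28265 full seconds, remainder 18 frames.
28265 s = 7 h 51 min 5 s.
Timecode: 07:51:05:18.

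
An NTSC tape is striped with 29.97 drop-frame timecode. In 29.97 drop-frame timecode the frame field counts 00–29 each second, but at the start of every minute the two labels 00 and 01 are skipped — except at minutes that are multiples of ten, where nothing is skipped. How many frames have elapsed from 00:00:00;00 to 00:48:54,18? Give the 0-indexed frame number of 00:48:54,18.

Complete 10-minute blocks: 4, each 17982 frames → 71928.
Remaining 8 whole minutes in the current block: 1800 + 7 × 1798 = 14386 frames.
Within the current minute: 54 × 30 + 18 − 2 = 1636 (labels ;00/;01 skipped at this minute). Total = 71928 + 14386 + 1636 = 87950.

87950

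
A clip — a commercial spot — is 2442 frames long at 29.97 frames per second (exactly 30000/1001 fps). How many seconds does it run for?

81.4814 seconds

Running time = 2442 / (30000/1001) = 81.4814 s.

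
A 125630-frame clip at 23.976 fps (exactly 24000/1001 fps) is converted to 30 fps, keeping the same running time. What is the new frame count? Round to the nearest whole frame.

157195 frames

Frames at target rate = 125630 × (30) / (24000/1001) = 12575563/80 ≈ 157194.538.
Nearest whole frame: 157195.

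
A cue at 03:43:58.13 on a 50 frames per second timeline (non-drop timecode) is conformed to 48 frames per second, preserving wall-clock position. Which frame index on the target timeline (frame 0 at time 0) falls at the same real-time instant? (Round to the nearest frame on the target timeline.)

frame 645036

Source frame index: (3×3600 + 43×60 + 58) × 50 + 13 = 671913.
Real time: 671913 / (50) = 671913/50 s.
Target frame: (671913/50) × (48) = 16125912/25 ≈ 645036.480 → 645036.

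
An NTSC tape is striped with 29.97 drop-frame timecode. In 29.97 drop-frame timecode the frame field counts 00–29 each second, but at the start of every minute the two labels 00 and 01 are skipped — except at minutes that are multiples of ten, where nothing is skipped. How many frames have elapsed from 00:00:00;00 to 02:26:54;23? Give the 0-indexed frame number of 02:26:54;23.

Complete 10-minute blocks: 14, each 17982 frames → 251748.
Remaining 6 whole minutes in the current block: 1800 + 5 × 1798 = 10790 frames.
Within the current minute: 54 × 30 + 23 − 2 = 1641 (labels ;00/;01 skipped at this minute). Total = 251748 + 10790 + 1641 = 264179.

264179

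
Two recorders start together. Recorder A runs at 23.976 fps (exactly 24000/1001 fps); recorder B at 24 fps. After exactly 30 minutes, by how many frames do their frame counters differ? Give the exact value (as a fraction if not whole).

43200/1001 frames

30 min = 1800 s.
A emits 24000/1001 × 1800 = 43200000/1001 frames; B emits 24 × 1800 = 43200.
Difference = 43200/1001 frames (≈ 43.1568); B is ahead of A.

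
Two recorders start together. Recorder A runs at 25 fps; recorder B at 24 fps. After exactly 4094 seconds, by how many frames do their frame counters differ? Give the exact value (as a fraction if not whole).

4094 frames

A emits 25 × 4094 = 102350 frames; B emits 24 × 4094 = 98256.
Difference = 4094 frames; B is behind A.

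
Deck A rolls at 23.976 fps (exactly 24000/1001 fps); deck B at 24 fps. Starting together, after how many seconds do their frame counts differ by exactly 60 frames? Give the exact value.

2502.5 seconds

The gap grows by |24 − 24000/1001| = 24/1001 frames per second.
Time for a 60-frame gap: 60 ÷ (24/1001) = 2502.5 s.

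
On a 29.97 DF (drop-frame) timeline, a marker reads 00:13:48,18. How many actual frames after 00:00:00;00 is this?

24834

Complete 10-minute blocks: 1, each 17982 frames → 17982.
Remaining 3 whole minutes in the current block: 1800 + 2 × 1798 = 5396 frames.
Within the current minute: 48 × 30 + 18 − 2 = 1456 (labels ;00/;01 skipped at this minute). Total = 17982 + 5396 + 1456 = 24834.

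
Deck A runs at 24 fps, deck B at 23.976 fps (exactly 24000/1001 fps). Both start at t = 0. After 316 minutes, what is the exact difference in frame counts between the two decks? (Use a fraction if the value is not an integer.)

316 min = 18960 s.
A emits 24 × 18960 = 455040 frames; B emits 24000/1001 × 18960 = 455040000/1001.
Difference = 455040/1001 frames (≈ 454.5854); B is behind A.

455040/1001 frames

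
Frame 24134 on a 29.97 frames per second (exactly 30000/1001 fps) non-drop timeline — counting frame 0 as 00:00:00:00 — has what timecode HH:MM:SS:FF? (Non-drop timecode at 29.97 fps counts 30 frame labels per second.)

00:13:24:14

24134 ÷ 30 = 804 full seconds, remainder 14 frames.
804 s = 0 h 13 min 24 s.
Timecode: 00:13:24:14.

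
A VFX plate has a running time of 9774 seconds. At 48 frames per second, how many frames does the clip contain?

Frames = 9774 × 48 = 469152.

469152 frames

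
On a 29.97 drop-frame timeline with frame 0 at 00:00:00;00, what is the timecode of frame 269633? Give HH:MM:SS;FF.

Ten DF minutes hold 17982 frames, so frame 269633 lies in block 14 (frames 251748–269729) with 17885 frames into that block.
The block's first minute is 1800 frames and the rest 1798 each; 17885 frames reaches minute 9, so 14 × 18 + 9 × 2 = 270 labels have been skipped so far.
Adding those back, label number 269633 + 270 = 269903 at 30 labels/s is 8996 s + 23 f = 2 h 29 min 56 s frame 23, i.e. 02:29:56;23.

02:29:56;23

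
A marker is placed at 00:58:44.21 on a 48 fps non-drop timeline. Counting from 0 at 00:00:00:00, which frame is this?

169173

Total seconds to the label: (0 × 3600 + 58 × 60 + 44) = 3524.
Frame index = 3524 × 48 + 21 = 169173.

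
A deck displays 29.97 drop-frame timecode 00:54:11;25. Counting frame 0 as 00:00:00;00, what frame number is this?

Complete 10-minute blocks: 5, each 17982 frames → 89910.
Remaining 4 whole minutes in the current block: 1800 + 3 × 1798 = 7194 frames.
Within the current minute: 11 × 30 + 25 − 2 = 353 (labels ;00/;01 skipped at this minute). Total = 89910 + 7194 + 353 = 97457.

97457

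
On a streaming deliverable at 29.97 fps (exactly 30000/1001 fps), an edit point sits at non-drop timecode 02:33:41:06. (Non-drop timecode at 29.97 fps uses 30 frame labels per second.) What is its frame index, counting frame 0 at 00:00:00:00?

frame 276636

Total seconds to the label: (2 × 3600 + 33 × 60 + 41) = 9221.
Frame index = 9221 × 30 + 6 = 276636.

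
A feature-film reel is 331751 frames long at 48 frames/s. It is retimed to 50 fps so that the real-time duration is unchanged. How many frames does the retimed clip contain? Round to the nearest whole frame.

Frames at target rate = 331751 × (50) / (48) = 8293775/24 ≈ 345573.958.
Nearest whole frame: 345574.

345574 frames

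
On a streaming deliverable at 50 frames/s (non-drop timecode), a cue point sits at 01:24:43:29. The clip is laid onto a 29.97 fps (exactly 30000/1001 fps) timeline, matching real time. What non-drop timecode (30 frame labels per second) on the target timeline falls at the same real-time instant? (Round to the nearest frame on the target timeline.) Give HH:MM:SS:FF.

01:24:38:15

Source frame index: (1×3600 + 24×60 + 43) × 50 + 29 = 254179.
Real time: 254179 / (50) = 254179/50 s.
Target frame: (254179/50) × (30000/1001) = 152507400/1001 ≈ 152355.045 → 152355.
At 30 labels/s: frame 152355 → 01:24:38:15.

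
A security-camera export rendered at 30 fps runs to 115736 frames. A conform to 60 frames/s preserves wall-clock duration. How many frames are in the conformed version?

Target frames = source frames × (target rate / source rate) = 115736 × (60)/(30) = 115736 × 2 = 231472.

231472 frames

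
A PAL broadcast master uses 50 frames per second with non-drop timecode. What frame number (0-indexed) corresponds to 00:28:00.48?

Total seconds to the label: (0 × 3600 + 28 × 60 + 0) = 1680.
Frame index = 1680 × 50 + 48 = 84048.

frame 84048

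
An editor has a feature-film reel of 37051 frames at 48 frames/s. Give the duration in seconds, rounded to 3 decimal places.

771.896 seconds

Running time = 37051 × 1/48 = 37051/48 s ≈ 771.896 s.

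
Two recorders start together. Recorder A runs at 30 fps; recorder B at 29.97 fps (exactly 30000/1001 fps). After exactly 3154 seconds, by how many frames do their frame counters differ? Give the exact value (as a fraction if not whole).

A emits 30 × 3154 = 94620 frames; B emits 30000/1001 × 3154 = 94620000/1001.
Difference = 94620/1001 frames (≈ 94.5255); B is behind A.

94620/1001 frames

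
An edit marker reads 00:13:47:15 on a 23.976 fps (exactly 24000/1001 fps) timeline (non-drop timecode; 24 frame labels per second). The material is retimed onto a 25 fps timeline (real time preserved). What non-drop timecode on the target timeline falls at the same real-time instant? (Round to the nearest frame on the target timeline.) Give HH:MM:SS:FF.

Source frame index: (0×3600 + 13×60 + 47) × 24 + 15 = 19863.
Real time: 19863 / (24000/1001) = 6627621/8000 s.
Target frame: (6627621/8000) × (25) = 6627621/320 ≈ 20711.316 → 20711.
At 25 labels/s: frame 20711 → 00:13:48:11.

00:13:48:11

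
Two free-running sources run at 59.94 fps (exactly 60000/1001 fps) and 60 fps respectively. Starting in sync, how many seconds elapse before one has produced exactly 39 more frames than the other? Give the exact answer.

650.65 seconds

The gap grows by |60 − 60000/1001| = 60/1001 frames per second.
Time for a 39-frame gap: 39 ÷ (60/1001) = 650.65 s.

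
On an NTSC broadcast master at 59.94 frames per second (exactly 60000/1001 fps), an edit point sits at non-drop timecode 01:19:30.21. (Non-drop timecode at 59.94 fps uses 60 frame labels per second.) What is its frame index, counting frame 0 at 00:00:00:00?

frame 286221

Total seconds to the label: (1 × 3600 + 19 × 60 + 30) = 4770.
Frame index = 4770 × 60 + 21 = 286221.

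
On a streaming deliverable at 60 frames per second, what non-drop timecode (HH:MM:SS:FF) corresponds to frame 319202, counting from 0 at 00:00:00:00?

01:28:40:02

319202 ÷ 60 = 5320 full seconds, remainder 2 frames.
5320 s = 1 h 28 min 40 s.
Timecode: 01:28:40:02.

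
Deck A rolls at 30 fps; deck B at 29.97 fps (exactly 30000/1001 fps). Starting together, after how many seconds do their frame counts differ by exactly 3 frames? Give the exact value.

100.1 seconds

The gap grows by |30000/1001 − 30| = 30/1001 frames per second.
Time for a 3-frame gap: 3 ÷ (30/1001) = 100.1 s.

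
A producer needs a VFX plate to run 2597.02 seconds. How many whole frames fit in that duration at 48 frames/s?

124656 frames

Frames = 2597.02 × 48 = 3116424/25 ≈ 124656.9600.
Complete frames: 124656.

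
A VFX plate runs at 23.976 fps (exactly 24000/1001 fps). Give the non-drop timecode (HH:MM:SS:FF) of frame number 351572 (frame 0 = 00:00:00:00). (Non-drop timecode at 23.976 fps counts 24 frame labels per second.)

04:04:08:20

351572 ÷ 24 = 14648 full seconds, remainder 20 frames.
14648 s = 4 h 4 min 8 s.
Timecode: 04:04:08:20.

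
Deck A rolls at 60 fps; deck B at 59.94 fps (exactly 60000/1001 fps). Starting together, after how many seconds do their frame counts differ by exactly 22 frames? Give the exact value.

11011/30 seconds

The gap grows by |60000/1001 − 60| = 60/1001 frames per second.
Time for a 22-frame gap: 22 ÷ (60/1001) = 11011/30 s.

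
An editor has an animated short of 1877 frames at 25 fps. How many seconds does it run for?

75.08 seconds

Running time = 1877 / (25) = 75.08 s.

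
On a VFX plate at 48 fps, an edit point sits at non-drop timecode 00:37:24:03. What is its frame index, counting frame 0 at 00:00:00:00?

Total seconds to the label: (0 × 3600 + 37 × 60 + 24) = 2244.
Frame index = 2244 × 48 + 3 = 107715.

frame 107715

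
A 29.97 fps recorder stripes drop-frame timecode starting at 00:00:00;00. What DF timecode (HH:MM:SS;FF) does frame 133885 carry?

01:14:27;09

Ten DF minutes hold 17982 frames, so frame 133885 lies in block 7 (frames 125874–143855) with 8011 frames into that block.
The block's first minute is 1800 frames and the rest 1798 each; 8011 frames reaches minute 4, so 7 × 18 + 4 × 2 = 134 labels have been skipped so far.
Adding those back, label number 133885 + 134 = 134019 at 30 labels/s is 4467 s + 9 f = 1 h 14 min 27 s frame 9, i.e. 01:14:27;09.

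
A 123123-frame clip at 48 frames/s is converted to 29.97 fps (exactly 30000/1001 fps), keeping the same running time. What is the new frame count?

76875 frames

Target frames = source frames × (target rate / source rate) = 123123 × (30000/1001)/(48) = 123123 × 625/1001 = 76875.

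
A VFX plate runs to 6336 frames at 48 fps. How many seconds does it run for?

Running time = 6336 / (48) = 132 s.

132 seconds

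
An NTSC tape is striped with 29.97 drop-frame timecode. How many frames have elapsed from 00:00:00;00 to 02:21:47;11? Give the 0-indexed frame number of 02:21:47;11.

Complete 10-minute blocks: 14, each 17982 frames → 251748.
Remaining 1 whole minute in the current block: 1800 + 0 × 1798 = 1800 frames.
Within the current minute: 47 × 30 + 11 − 2 = 1419 (labels ;00/;01 skipped at this minute). Total = 251748 + 1800 + 1419 = 254967.

254967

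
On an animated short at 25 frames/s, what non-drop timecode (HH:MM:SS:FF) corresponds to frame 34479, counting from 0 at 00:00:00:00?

00:22:59:04

34479 ÷ 25 = 1379 full seconds, remainder 4 frames.
1379 s = 0 h 22 min 59 s.
Timecode: 00:22:59:04.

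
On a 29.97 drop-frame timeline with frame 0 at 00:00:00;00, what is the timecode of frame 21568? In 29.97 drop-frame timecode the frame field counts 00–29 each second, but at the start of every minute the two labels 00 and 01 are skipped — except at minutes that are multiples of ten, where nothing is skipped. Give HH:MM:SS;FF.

00:11:59;18

Each 10-minute DF block holds 10 × 60 × 30 − 9 × 2 = 17982 frames. 21568 ÷ 17982 → 1 full block, remainder 3586.
Within the partial block the first minute is 1800 frames and each further minute 1798, so 1 further minute boundary passed. Total skipped labels = 18 × 1 + 2 × 1 = 20.
Non-drop label index = 21568 + 20 = 21588; at 30 labels/s that is 00:11:59:18, i.e. DF 00:11:59;18.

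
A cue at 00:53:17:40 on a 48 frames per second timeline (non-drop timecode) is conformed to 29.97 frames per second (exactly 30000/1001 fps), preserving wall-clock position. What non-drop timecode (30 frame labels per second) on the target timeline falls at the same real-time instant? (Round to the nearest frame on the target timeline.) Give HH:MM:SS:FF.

Source frame index: (0×3600 + 53×60 + 17) × 48 + 40 = 153496.
Real time: 153496 / (48) = 19187/6 s.
Target frame: (19187/6) × (30000/1001) = 13705000/143 ≈ 95839.161 → 95839.
At 30 labels/s: frame 95839 → 00:53:14:19.

00:53:14:19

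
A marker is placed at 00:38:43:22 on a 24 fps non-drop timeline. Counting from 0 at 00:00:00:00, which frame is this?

frame 55774

Total seconds to the label: (0 × 3600 + 38 × 60 + 43) = 2323.
Frame index = 2323 × 24 + 22 = 55774.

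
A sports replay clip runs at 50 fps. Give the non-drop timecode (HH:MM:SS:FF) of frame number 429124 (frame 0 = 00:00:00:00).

02:23:02:24

429124 ÷ 50 = 8582 full seconds, remainder 24 frames.
8582 s = 2 h 23 min 2 s.
Timecode: 02:23:02:24.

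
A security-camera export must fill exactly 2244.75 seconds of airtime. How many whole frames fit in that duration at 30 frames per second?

67342 frames

Frames = 2244.75 × 30 = 134685/2 ≈ 67342.5000.
Complete frames: 67342.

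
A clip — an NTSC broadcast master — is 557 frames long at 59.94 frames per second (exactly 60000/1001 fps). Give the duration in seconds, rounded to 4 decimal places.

9.2926 seconds

Running time = 557 × 1001/60000 = 557557/60000 s ≈ 9.2926 s.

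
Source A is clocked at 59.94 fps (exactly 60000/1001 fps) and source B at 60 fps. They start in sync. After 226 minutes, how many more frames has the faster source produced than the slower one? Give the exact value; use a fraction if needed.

813600/1001 frames

226 min = 13560 s.
A emits 60000/1001 × 13560 = 813600000/1001 frames; B emits 60 × 13560 = 813600.
Difference = 813600/1001 frames (≈ 812.7872); B is ahead of A.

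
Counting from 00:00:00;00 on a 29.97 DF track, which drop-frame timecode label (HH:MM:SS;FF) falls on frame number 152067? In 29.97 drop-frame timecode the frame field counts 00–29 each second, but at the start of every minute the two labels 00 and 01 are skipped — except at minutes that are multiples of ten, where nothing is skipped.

Each 10-minute DF block holds 10 × 60 × 30 − 9 × 2 = 17982 frames. 152067 ÷ 17982 → 8 full blocks, remainder 8211.
Within the partial block the first minute is 1800 frames and each further minute 1798, so 4 further minute boundaries passed. Total skipped labels = 18 × 8 + 2 × 4 = 152.
Non-drop label index = 152067 + 152 = 152219; at 30 labels/s that is 01:24:33:29, i.e. DF 01:24:33;29.

01:24:33;29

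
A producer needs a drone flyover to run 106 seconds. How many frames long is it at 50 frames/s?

Frames = 106 × 50 = 5300.

5300 frames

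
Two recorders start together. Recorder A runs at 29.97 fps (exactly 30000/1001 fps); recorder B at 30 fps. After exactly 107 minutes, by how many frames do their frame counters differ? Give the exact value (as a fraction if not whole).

192600/1001 frames

107 min = 6420 s.
A emits 30000/1001 × 6420 = 192600000/1001 frames; B emits 30 × 6420 = 192600.
Difference = 192600/1001 frames (≈ 192.4076); B is ahead of A.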